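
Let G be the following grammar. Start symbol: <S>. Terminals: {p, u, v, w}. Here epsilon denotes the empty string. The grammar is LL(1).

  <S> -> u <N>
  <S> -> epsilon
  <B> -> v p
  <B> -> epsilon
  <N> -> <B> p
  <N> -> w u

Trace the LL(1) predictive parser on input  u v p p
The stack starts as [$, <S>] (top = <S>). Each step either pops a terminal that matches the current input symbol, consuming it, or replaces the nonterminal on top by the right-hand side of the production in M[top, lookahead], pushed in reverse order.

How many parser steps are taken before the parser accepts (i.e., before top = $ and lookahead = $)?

     Stack    Input      Action
  1  $ <S>    u v p p $  expand <S> -> u <N>
  2  $ <N> u  u v p p $  match u
  3  $ <N>    v p p $    expand <N> -> <B> p
  4  $ p <B>  v p p $    expand <B> -> v p
  5  $ p p v  v p p $    match v
  6  $ p p    p p $      match p
  7  $ p      p $        match p
Accept reached after 7 steps.

7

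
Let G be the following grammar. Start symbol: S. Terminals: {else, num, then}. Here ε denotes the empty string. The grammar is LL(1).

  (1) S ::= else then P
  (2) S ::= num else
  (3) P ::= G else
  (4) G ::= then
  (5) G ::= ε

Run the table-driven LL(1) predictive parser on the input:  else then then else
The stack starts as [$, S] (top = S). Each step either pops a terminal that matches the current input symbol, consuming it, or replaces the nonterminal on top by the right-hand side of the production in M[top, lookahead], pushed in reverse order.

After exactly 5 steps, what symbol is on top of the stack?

     Stack          Input                  Action
  1  $ S            else then then else $  expand S ::= else then P
  2  $ P then else  else then then else $  match else
  3  $ P then       then then else $       match then
  4  $ P            then else $            expand P ::= G else
  5  $ else G       then else $            expand G ::= then
Stack after step 5: $ else then (top = then).

then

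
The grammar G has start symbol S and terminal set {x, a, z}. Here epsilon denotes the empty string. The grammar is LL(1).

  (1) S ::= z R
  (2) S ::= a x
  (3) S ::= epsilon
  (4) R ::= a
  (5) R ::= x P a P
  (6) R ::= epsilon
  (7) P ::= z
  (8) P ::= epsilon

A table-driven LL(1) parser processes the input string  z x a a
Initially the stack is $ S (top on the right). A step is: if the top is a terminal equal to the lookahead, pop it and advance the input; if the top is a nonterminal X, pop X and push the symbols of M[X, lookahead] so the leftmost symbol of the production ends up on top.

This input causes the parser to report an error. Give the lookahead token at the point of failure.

step 1: stack=$ S  input=z x a a $  — expand S ::= z R
step 2: stack=$ R z  input=z x a a $  — match z
step 3: stack=$ R  input=x a a $  — expand R ::= x P a P
step 4: stack=$ P a P x  input=x a a $  — match x
step 5: stack=$ P a P  input=a a $  — expand P ::= epsilon
step 6: stack=$ P a  input=a a $  — match a
step 7: stack=$ P  input=a $  — expand P ::= epsilon
step 8: stack=$  input=a $  — error: stack empty but input remains

a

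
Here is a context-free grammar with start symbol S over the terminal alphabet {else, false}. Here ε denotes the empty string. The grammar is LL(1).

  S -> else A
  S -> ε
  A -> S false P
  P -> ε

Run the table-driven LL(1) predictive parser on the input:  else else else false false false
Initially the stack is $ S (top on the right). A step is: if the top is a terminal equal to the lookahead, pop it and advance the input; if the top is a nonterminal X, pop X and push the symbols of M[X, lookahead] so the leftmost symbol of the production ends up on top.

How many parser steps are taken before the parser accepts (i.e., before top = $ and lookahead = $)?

16

step 1: stack=$ S  input=else else else false false false $  — expand S -> else A
step 2: stack=$ A else  input=else else else false false false $  — match else
step 3: stack=$ A  input=else else false false false $  — expand A -> S false P
step 4: stack=$ P false S  input=else else false false false $  — expand S -> else A
step 5: stack=$ P false A else  input=else else false false false $  — match else
step 6: stack=$ P false A  input=else false false false $  — expand A -> S false P
step 7: stack=$ P false P false S  input=else false false false $  — expand S -> else A
step 8: stack=$ P false P false A else  input=else false false false $  — match else
step 9: stack=$ P false P false A  input=false false false $  — expand A -> S false P
step 10: stack=$ P false P false P false S  input=false false false $  — expand S -> ε
step 11: stack=$ P false P false P false  input=false false false $  — match false
step 12: stack=$ P false P false P  input=false false $  — expand P -> ε
step 13: stack=$ P false P false  input=false false $  — match false
step 14: stack=$ P false P  input=false $  — expand P -> ε
step 15: stack=$ P false  input=false $  — match false
step 16: stack=$ P  input=$  — expand P -> ε
Accept reached after 16 steps.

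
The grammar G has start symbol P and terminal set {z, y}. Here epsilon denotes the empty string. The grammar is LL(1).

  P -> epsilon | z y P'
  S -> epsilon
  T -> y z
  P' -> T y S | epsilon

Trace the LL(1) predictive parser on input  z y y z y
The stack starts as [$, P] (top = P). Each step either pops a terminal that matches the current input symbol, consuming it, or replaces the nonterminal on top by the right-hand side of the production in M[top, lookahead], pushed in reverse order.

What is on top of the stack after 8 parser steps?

S

     Stack      Input        Action
  1  $ P        z y y z y $  expand P -> z y P'
  2  $ P' y z   z y y z y $  match z
  3  $ P' y     y y z y $    match y
  4  $ P'       y z y $      expand P' -> T y S
  5  $ S y T    y z y $      expand T -> y z
  6  $ S y z y  y z y $      match y
  7  $ S y z    z y $        match z
  8  $ S y      y $          match y
Stack after step 8: $ S (top = S).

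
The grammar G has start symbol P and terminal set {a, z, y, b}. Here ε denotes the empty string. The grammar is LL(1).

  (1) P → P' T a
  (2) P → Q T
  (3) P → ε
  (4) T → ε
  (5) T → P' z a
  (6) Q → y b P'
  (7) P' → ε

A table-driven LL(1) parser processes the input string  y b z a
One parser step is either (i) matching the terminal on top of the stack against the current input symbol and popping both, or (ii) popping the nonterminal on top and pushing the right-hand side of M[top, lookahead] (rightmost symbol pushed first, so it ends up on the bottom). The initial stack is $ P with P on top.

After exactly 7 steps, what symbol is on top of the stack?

z

     Stack       Input      Action
  1  $ P         y b z a $  expand P → Q T
  2  $ T Q       y b z a $  expand Q → y b P'
  3  $ T P' b y  y b z a $  match y
  4  $ T P' b    b z a $    match b
  5  $ T P'      z a $      expand P' → ε
  6  $ T         z a $      expand T → P' z a
  7  $ a z P'    z a $      expand P' → ε
Stack after step 7: $ a z (top = z).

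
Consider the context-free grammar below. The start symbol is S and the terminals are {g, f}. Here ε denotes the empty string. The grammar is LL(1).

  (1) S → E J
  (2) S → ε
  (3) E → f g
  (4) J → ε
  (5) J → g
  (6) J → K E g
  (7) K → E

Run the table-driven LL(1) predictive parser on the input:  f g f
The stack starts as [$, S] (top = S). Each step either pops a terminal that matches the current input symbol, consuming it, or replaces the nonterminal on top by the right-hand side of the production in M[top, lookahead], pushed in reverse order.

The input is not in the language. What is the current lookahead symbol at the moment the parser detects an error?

step 1: stack=$ S  input=f g f $  — expand S → E J
step 2: stack=$ J E  input=f g f $  — expand E → f g
step 3: stack=$ J g f  input=f g f $  — match f
step 4: stack=$ J g  input=g f $  — match g
step 5: stack=$ J  input=f $  — expand J → K E g
step 6: stack=$ g E K  input=f $  — expand K → E
step 7: stack=$ g E E  input=f $  — expand E → f g
step 8: stack=$ g E g f  input=f $  — match f
step 9: stack=$ g E g  input=$  — error: top is terminal g but lookahead is $

$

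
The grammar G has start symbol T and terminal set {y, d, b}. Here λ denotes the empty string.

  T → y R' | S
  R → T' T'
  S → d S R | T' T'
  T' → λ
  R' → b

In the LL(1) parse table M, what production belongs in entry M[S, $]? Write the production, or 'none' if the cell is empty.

S → T' T'

FIRST(T') = {λ}
FIRST(R') = {b}
FIRST(R) = {λ}  (via T' T')
FIRST(S) = {λ, d}  (via T' T')
FIRST(T) = {λ, d, y}  (via S)
FOLLOW(T) includes $ since T is the start symbol.
FOLLOW(T): T appears on no right-hand side. Thus FOLLOW(T) = {$}.
FOLLOW(S): in T→S, the suffix after S is empty, so FOLLOW(S) ⊇ FOLLOW(T) = {$}; in S→d S R, S is followed by R with FIRST {λ}; in S→d S R, the suffix after S is nullable (adds nothing new). Thus FOLLOW(S) = {$}.
For S → d S R: FIRST(d S R) = {d}, so it goes in M[S, t] for t ∈ {d}.
For S → T' T': FIRST(T' T') = {λ}, so it goes in M[S, t] for t ∈ {}; since λ ∈ FIRST, also for every t ∈ FOLLOW(S) = {$}.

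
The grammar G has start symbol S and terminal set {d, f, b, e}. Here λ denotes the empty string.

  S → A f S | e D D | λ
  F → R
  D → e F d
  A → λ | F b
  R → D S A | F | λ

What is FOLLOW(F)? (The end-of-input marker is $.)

{b, d}

FIRST(D): from D→e F d we get {e}. So FIRST(D) = {e}.
FIRST(S): from S→A f S we get {b, e, f}; from S→e D D we get {e}; from S→λ we get {λ}. So FIRST(S) = {λ, b, e, f}.
FIRST(F): from F→R we get {λ, e}. So FIRST(F) = {λ, e}.
FIRST(A): from A→λ we get {λ}; from A→F b we get {b, e}. So FIRST(A) = {λ, b, e}.
FIRST(R): from R→D S A we get {e}; from R→F we get {λ, e}; from R→λ we get {λ}. So FIRST(R) = {λ, e}.
FOLLOW(S) includes $ since S is the start symbol.
FOLLOW(S): in S→A f S, the suffix after S is empty (adds nothing new); in R→D S A, S is followed by A with FIRST {λ, b, e}; in R→D S A, the suffix after S is nullable, so FOLLOW(S) ⊇ FOLLOW(R) = {b, d}. Thus FOLLOW(S) = {$, b, d, e}.
FOLLOW(F): in D→e F d, F is followed by d with FIRST {d}; in A→F b, F is followed by b with FIRST {b}; in R→F, the suffix after F is empty, so FOLLOW(F) ⊇ FOLLOW(R) = {b, d}. Thus FOLLOW(F) = {b, d}.
FOLLOW(R): in F→R, the suffix after R is empty, so FOLLOW(R) ⊇ FOLLOW(F) = {b, d}. Thus FOLLOW(R) = {b, d}.
FOLLOW(D): in S→e D D (occurrence 1), D is followed by D with FIRST {e}; in S→e D D (occurrence 2), the suffix after D is empty, so FOLLOW(D) ⊇ FOLLOW(S) = {$, b, d, e}; in R→D S A, D is followed by S A with FIRST {λ, b, e, f}; in R→D S A, the suffix after D is nullable, so FOLLOW(D) ⊇ FOLLOW(R) = {b, d}. Thus FOLLOW(D) = {$, b, d, e, f}.
FOLLOW(A): in S→A f S, A is followed by f S with FIRST {f}; in R→D S A, the suffix after A is empty, so FOLLOW(A) ⊇ FOLLOW(R) = {b, d}. Thus FOLLOW(A) = {b, d, f}.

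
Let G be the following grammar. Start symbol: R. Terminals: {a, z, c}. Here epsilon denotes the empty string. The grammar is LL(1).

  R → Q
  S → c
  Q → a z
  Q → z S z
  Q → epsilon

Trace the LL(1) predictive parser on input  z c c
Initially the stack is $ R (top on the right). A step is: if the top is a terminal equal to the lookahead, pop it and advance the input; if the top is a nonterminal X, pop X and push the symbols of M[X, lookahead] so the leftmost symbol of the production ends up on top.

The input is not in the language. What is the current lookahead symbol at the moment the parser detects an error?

c

     Stack    Input    Action
  1  $ R      z c c $  expand R → Q
  2  $ Q      z c c $  expand Q → z S z
  3  $ z S z  z c c $  match z
  4  $ z S    c c $    expand S → c
  5  $ z c    c c $    match c
  6  $ z      c $      error: top is terminal z but lookahead is c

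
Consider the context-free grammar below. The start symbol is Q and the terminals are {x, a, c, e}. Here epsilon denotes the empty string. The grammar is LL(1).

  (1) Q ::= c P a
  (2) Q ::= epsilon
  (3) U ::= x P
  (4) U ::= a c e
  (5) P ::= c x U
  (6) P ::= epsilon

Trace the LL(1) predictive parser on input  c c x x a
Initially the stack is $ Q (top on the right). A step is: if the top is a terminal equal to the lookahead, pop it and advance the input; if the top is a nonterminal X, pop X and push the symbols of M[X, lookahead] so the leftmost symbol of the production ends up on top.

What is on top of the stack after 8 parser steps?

step 1: stack=$ Q  input=c c x x a $  — expand Q ::= c P a
step 2: stack=$ a P c  input=c c x x a $  — match c
step 3: stack=$ a P  input=c x x a $  — expand P ::= c x U
step 4: stack=$ a U x c  input=c x x a $  — match c
step 5: stack=$ a U x  input=x x a $  — match x
step 6: stack=$ a U  input=x a $  — expand U ::= x P
step 7: stack=$ a P x  input=x a $  — match x
step 8: stack=$ a P  input=a $  — expand P ::= epsilon
Stack after step 8: $ a (top = a).

a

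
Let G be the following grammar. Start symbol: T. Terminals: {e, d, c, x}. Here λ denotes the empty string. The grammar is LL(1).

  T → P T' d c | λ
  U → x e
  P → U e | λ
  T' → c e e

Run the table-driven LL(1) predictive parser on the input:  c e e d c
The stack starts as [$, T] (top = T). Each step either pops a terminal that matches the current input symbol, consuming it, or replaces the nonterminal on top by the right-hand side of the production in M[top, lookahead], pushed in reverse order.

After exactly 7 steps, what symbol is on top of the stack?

c

step 1: stack=$ T  input=c e e d c $  — expand T → P T' d c
step 2: stack=$ c d T' P  input=c e e d c $  — expand P → λ
step 3: stack=$ c d T'  input=c e e d c $  — expand T' → c e e
step 4: stack=$ c d e e c  input=c e e d c $  — match c
step 5: stack=$ c d e e  input=e e d c $  — match e
step 6: stack=$ c d e  input=e d c $  — match e
step 7: stack=$ c d  input=d c $  — match d
Stack after step 7: $ c (top = c).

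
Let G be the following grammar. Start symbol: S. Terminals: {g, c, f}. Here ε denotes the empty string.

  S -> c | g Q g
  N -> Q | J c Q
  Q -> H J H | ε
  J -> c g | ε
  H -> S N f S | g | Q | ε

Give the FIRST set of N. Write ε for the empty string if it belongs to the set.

FIRST(S): from S->c we get {c}; from S->g Q g we get {g}. So FIRST(S) = {c, g}.
FIRST(J): from J->c g we get {c}; from J->ε we get {ε}. So FIRST(J) = {ε, c}.
FIRST(N): from N->Q we get {ε, c, g}; from N->J c Q we get {c}. So FIRST(N) = {ε, c, g}.
FIRST(Q): from Q->H J H we get {ε, c, g}; from Q->ε we get {ε}. So FIRST(Q) = {ε, c, g}.
FIRST(H): from H->S N f S we get {c, g}; from H->g we get {g}; from H->Q we get {ε, c, g}; from H->ε we get {ε}. So FIRST(H) = {ε, c, g}.

{ε, c, g}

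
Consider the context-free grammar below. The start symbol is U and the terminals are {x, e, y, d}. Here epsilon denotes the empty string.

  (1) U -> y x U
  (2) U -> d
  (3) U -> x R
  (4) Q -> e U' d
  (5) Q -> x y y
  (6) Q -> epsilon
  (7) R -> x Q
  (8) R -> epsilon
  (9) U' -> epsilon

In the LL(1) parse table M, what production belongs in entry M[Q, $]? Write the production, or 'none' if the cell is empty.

Q -> epsilon

FIRST(U): from U->y x U we get {y}; from U->d we get {d}; from U->x R we get {x}. So FIRST(U) = {d, x, y}.
FIRST(Q): from Q->e U' d we get {e}; from Q->x y y we get {x}; from Q->epsilon we get {epsilon}. So FIRST(Q) = {epsilon, e, x}.
FIRST(R): from R->x Q we get {x}; from R->epsilon we get {epsilon}. So FIRST(R) = {epsilon, x}.
FIRST(U'): from U'->epsilon we get {epsilon}. So FIRST(U') = {epsilon}.
FOLLOW(U) includes $ since U is the start symbol.
FOLLOW(R): in U->x R, the suffix after R is empty, so FOLLOW(R) ⊇ FOLLOW(U) = {$}. Thus FOLLOW(R) = {$}.
FOLLOW(Q): in R->x Q, the suffix after Q is empty, so FOLLOW(Q) ⊇ FOLLOW(R) = {$}. Thus FOLLOW(Q) = {$}.
For Q -> e U' d: FIRST(e U' d) = {e}, so it goes in M[Q, t] for t ∈ {e}.
For Q -> x y y: FIRST(x y y) = {x}, so it goes in M[Q, t] for t ∈ {x}.
For Q -> epsilon: FIRST(epsilon) = {epsilon}, so it goes in M[Q, t] for t ∈ {}; since epsilon ∈ FIRST, also for every t ∈ FOLLOW(Q) = {$}.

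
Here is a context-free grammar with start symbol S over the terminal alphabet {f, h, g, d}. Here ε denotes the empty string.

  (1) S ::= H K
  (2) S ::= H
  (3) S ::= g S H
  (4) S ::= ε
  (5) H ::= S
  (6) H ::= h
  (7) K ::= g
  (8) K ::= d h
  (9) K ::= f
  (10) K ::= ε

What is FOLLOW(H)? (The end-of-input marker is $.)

{$, d, f, g, h}

FIRST(K): from K::=g we get {g}; from K::=d h we get {d}; from K::=f we get {f}; from K::=ε we get {ε}. So FIRST(K) = {ε, d, f, g}.
FIRST(S): from S::=H K we get {ε, d, f, g, h}; from S::=H we get {ε, d, f, g, h}; from S::=g S H we get {g}; from S::=ε we get {ε}. So FIRST(S) = {ε, d, f, g, h}.
FIRST(H): from H::=S we get {ε, d, f, g, h}; from H::=h we get {h}. So FIRST(H) = {ε, d, f, g, h}.
FOLLOW(S) includes $ since S is the start symbol.
FOLLOW(S): in S::=g S H, S is followed by H with FIRST {ε, d, f, g, h}; in S::=g S H, the suffix after S is nullable (adds nothing new); in H::=S, the suffix after S is empty, so FOLLOW(S) ⊇ FOLLOW(H) = {$, d, f, g, h}. Thus FOLLOW(S) = {$, d, f, g, h}.
FOLLOW(H): in S::=H K, H is followed by K with FIRST {ε, d, f, g}; in S::=H K, the suffix after H is nullable, so FOLLOW(H) ⊇ FOLLOW(S) = {$, d, f, g, h}; in S::=H, the suffix after H is empty, so FOLLOW(H) ⊇ FOLLOW(S) = {$, d, f, g, h}; in S::=g S H, the suffix after H is empty, so FOLLOW(H) ⊇ FOLLOW(S) = {$, d, f, g, h}. Thus FOLLOW(H) = {$, d, f, g, h}.
FOLLOW(K): in S::=H K, the suffix after K is empty, so FOLLOW(K) ⊇ FOLLOW(S) = {$, d, f, g, h}. Thus FOLLOW(K) = {$, d, f, g, h}.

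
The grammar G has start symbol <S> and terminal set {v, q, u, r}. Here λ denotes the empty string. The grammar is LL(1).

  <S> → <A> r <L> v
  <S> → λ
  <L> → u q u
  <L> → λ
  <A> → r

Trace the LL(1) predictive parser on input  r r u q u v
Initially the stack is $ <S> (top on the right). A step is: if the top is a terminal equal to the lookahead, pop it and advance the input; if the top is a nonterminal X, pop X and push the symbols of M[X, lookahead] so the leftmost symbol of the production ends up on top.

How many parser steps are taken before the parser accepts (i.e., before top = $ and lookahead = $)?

step 1: stack=$ <S>  input=r r u q u v $  — expand <S> → <A> r <L> v
step 2: stack=$ v <L> r <A>  input=r r u q u v $  — expand <A> → r
step 3: stack=$ v <L> r r  input=r r u q u v $  — match r
step 4: stack=$ v <L> r  input=r u q u v $  — match r
step 5: stack=$ v <L>  input=u q u v $  — expand <L> → u q u
step 6: stack=$ v u q u  input=u q u v $  — match u
step 7: stack=$ v u q  input=q u v $  — match q
step 8: stack=$ v u  input=u v $  — match u
step 9: stack=$ v  input=v $  — match v
Accept reached after 9 steps.

9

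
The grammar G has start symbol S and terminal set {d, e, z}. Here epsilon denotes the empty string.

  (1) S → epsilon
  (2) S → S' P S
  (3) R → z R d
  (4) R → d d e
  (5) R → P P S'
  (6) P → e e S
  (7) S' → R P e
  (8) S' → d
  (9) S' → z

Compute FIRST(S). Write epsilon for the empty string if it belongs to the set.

{epsilon, d, e, z}

FIRST(P) = {e}
FIRST(R) = {d, e, z}  (via P P S')
FIRST(S') = {d, e, z}  (via R P e)
FIRST(S) = {epsilon, d, e, z}  (via S' P S)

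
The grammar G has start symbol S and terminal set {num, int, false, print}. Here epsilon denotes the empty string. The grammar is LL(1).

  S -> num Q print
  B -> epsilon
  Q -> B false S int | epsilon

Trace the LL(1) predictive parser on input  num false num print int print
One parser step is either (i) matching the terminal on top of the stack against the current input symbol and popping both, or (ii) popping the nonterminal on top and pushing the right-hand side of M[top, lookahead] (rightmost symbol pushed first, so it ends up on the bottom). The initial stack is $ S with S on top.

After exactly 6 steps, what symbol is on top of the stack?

     Stack                  Input                            Action
  1  $ S                    num false num print int print $  expand S -> num Q print
  2  $ print Q num          num false num print int print $  match num
  3  $ print Q              false num print int print $      expand Q -> B false S int
  4  $ print int S false B  false num print int print $      expand B -> epsilon
  5  $ print int S false    false num print int print $      match false
  6  $ print int S          num print int print $            expand S -> num Q print
Stack after step 6: $ print int print Q num (top = num).

num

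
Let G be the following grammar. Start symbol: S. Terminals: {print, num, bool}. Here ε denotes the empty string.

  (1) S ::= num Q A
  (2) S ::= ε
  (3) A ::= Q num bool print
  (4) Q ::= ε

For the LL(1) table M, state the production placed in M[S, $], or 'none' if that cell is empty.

FIRST(S): from S::=num Q A we get {num}; from S::=ε we get {ε}. So FIRST(S) = {ε, num}.
FIRST(Q): from Q::=ε we get {ε}. So FIRST(Q) = {ε}.
FIRST(A): from A::=Q num bool print we get {num}. So FIRST(A) = {num}.
FOLLOW(S) includes $ since S is the start symbol.
FOLLOW(S): S appears on no right-hand side. Thus FOLLOW(S) = {$}.
For S ::= num Q A: FIRST(num Q A) = {num}, so it goes in M[S, t] for t ∈ {num}.
For S ::= ε: FIRST(ε) = {ε}, so it goes in M[S, t] for t ∈ {}; since ε ∈ FIRST, also for every t ∈ FOLLOW(S) = {$}.

S ::= ε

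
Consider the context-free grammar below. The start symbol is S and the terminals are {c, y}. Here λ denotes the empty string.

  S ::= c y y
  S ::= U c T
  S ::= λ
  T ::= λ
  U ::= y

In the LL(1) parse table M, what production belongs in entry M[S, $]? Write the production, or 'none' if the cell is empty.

S ::= λ

FIRST(T) = {λ}
FIRST(U) = {y}
FIRST(S) = {λ, c, y}  (via U c T)
FOLLOW(S) includes $ since S is the start symbol.
FOLLOW(S): S appears on no right-hand side. Thus FOLLOW(S) = {$}.
For S ::= c y y: FIRST(c y y) = {c}, so it goes in M[S, t] for t ∈ {c}.
For S ::= U c T: FIRST(U c T) = {y}, so it goes in M[S, t] for t ∈ {y}.
For S ::= λ: FIRST(λ) = {λ}, so it goes in M[S, t] for t ∈ {}; since λ ∈ FIRST, also for every t ∈ FOLLOW(S) = {$}.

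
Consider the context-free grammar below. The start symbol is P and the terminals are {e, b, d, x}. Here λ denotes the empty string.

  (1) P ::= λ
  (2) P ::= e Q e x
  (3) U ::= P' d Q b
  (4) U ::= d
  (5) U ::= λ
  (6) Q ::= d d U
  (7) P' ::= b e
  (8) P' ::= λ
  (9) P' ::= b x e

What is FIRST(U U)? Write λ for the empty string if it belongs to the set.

{λ, b, d}

FIRST(P): from P::=λ we get {λ}; from P::=e Q e x we get {e}. So FIRST(P) = {λ, e}.
FIRST(Q): from Q::=d d U we get {d}. So FIRST(Q) = {d}.
FIRST(P'): from P'::=b e we get {b}; from P'::=λ we get {λ}; from P'::=b x e we get {b}. So FIRST(P') = {λ, b}.
FIRST(U): from U::=P' d Q b we get {b, d}; from U::=d we get {d}; from U::=λ we get {λ}. So FIRST(U) = {λ, b, d}.
FIRST(U U): take FIRST of each symbol in turn, carrying on past any symbol whose FIRST contains λ; result {λ, b, d}.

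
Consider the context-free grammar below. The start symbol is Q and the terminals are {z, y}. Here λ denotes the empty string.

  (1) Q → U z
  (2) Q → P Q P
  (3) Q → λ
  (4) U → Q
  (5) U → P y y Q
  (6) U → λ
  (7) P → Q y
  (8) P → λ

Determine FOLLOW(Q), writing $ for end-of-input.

FIRST(Q): from Q→U z we get {y, z}; from Q→P Q P we get {λ, y, z}; from Q→λ we get {λ}. So FIRST(Q) = {λ, y, z}.
FIRST(P): from P→Q y we get {y, z}; from P→λ we get {λ}. So FIRST(P) = {λ, y, z}.
FIRST(U): from U→Q we get {λ, y, z}; from U→P y y Q we get {y, z}; from U→λ we get {λ}. So FIRST(U) = {λ, y, z}.
FOLLOW(Q) includes $ since Q is the start symbol.
FOLLOW(U): in Q→U z, U is followed by z with FIRST {z}. Thus FOLLOW(U) = {z}.
FOLLOW(Q): in Q→P Q P, Q is followed by P with FIRST {λ, y, z}; in Q→P Q P, the suffix after Q is nullable (adds nothing new); in U→Q, the suffix after Q is empty, so FOLLOW(Q) ⊇ FOLLOW(U) = {z}; in U→P y y Q, the suffix after Q is empty, so FOLLOW(Q) ⊇ FOLLOW(U) = {z}; in P→Q y, Q is followed by y with FIRST {y}. Thus FOLLOW(Q) = {$, y, z}.
FOLLOW(P): in Q→P Q P (occurrence 1), P is followed by Q P with FIRST {λ, y, z}; in Q→P Q P (occurrence 1), the suffix after P is nullable, so FOLLOW(P) ⊇ FOLLOW(Q) = {$, y, z}; in Q→P Q P (occurrence 2), the suffix after P is empty, so FOLLOW(P) ⊇ FOLLOW(Q) = {$, y, z}; in U→P y y Q, P is followed by y y Q with FIRST {y}. Thus FOLLOW(P) = {$, y, z}.

{$, y, z}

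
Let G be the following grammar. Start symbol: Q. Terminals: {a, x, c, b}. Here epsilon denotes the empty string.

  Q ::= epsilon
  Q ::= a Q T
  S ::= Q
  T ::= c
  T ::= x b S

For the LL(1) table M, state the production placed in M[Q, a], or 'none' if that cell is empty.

FIRST(Q) = {epsilon, a}
FIRST(T) = {c, x}
FIRST(S) = {epsilon, a}  (via Q)
FOLLOW(Q) includes $ since Q is the start symbol.
FOLLOW(Q): in Q::=a Q T, Q is followed by T with FIRST {c, x}; in S::=Q, the suffix after Q is empty, so FOLLOW(Q) ⊇ FOLLOW(S) = {$, c, x}. Thus FOLLOW(Q) = {$, c, x}.
FOLLOW(S): in T::=x b S, the suffix after S is empty, so FOLLOW(S) ⊇ FOLLOW(T) = {$, c, x}. Thus FOLLOW(S) = {$, c, x}.
For Q ::= epsilon: FIRST(epsilon) = {epsilon}, so it goes in M[Q, t] for t ∈ {}; since epsilon ∈ FIRST, also for every t ∈ FOLLOW(Q) = {$, c, x}.
For Q ::= a Q T: FIRST(a Q T) = {a}, so it goes in M[Q, t] for t ∈ {a}.

Q ::= a Q T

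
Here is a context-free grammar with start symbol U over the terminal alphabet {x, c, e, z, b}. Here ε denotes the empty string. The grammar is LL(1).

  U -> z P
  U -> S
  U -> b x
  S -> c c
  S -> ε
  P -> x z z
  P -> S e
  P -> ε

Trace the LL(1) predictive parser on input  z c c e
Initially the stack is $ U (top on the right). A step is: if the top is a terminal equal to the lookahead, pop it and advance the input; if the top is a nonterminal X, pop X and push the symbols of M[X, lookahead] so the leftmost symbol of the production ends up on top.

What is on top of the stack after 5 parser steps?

     Stack    Input      Action
  1  $ U      z c c e $  expand U -> z P
  2  $ P z    z c c e $  match z
  3  $ P      c c e $    expand P -> S e
  4  $ e S    c c e $    expand S -> c c
  5  $ e c c  c c e $    match c
Stack after step 5: $ e c (top = c).

c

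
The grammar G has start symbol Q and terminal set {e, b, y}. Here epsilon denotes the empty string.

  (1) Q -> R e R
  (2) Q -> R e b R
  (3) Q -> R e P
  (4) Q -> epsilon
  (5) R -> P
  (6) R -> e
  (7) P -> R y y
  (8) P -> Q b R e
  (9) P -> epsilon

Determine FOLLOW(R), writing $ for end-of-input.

FIRST(Q): from Q->R e R we get {b, e, y}; from Q->R e b R we get {b, e, y}; from Q->R e P we get {b, e, y}; from Q->epsilon we get {epsilon}. So FIRST(Q) = {epsilon, b, e, y}.
FIRST(R): from R->P we get {epsilon, b, e, y}; from R->e we get {e}. So FIRST(R) = {epsilon, b, e, y}.
FIRST(P): from P->R y y we get {b, e, y}; from P->Q b R e we get {b, e, y}; from P->epsilon we get {epsilon}. So FIRST(P) = {epsilon, b, e, y}.
FOLLOW(Q) includes $ since Q is the start symbol.
FOLLOW(Q): in P->Q b R e, Q is followed by b R e with FIRST {b}. Thus FOLLOW(Q) = {$, b}.
FOLLOW(R): in Q->R e R (occurrence 1), R is followed by e R with FIRST {e}; in Q->R e R (occurrence 2), the suffix after R is empty, so FOLLOW(R) ⊇ FOLLOW(Q) = {$, b}; in Q->R e b R (occurrence 1), R is followed by e b R with FIRST {e}; in Q->R e b R (occurrence 2), the suffix after R is empty, so FOLLOW(R) ⊇ FOLLOW(Q) = {$, b}; in Q->R e P, R is followed by e P with FIRST {e}; in P->R y y, R is followed by y y with FIRST {y}; in P->Q b R e, R is followed by e with FIRST {e}. Thus FOLLOW(R) = {$, b, e, y}.
FOLLOW(P): in Q->R e P, the suffix after P is empty, so FOLLOW(P) ⊇ FOLLOW(Q) = {$, b}; in R->P, the suffix after P is empty, so FOLLOW(P) ⊇ FOLLOW(R) = {$, b, e, y}. Thus FOLLOW(P) = {$, b, e, y}.

{$, b, e, y}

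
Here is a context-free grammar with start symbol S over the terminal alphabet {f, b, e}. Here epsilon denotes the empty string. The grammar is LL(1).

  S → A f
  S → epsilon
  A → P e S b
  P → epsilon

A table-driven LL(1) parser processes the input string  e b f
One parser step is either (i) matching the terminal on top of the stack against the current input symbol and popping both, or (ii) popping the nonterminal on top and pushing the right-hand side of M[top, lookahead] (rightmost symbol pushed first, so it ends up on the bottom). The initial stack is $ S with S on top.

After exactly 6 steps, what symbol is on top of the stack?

f

     Stack        Input    Action
  1  $ S          e b f $  expand S → A f
  2  $ f A        e b f $  expand A → P e S b
  3  $ f b S e P  e b f $  expand P → epsilon
  4  $ f b S e    e b f $  match e
  5  $ f b S      b f $    expand S → epsilon
  6  $ f b        b f $    match b
Stack after step 6: $ f (top = f).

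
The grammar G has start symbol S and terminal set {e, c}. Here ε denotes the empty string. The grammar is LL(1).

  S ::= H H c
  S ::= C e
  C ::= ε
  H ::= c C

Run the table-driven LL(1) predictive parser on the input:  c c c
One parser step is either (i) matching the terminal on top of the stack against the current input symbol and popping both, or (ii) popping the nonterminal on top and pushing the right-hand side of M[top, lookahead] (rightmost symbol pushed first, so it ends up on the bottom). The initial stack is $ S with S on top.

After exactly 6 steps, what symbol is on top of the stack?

C

step 1: stack=$ S  input=c c c $  — expand S ::= H H c
step 2: stack=$ c H H  input=c c c $  — expand H ::= c C
step 3: stack=$ c H C c  input=c c c $  — match c
step 4: stack=$ c H C  input=c c $  — expand C ::= ε
step 5: stack=$ c H  input=c c $  — expand H ::= c C
step 6: stack=$ c C c  input=c c $  — match c
Stack after step 6: $ c C (top = C).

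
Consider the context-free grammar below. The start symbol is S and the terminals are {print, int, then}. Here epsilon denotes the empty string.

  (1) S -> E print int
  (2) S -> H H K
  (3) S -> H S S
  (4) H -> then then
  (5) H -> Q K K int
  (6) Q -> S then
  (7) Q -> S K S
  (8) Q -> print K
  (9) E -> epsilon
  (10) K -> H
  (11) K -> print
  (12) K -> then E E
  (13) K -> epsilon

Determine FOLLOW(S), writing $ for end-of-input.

{$, int, print, then}

FIRST(E) = {epsilon}
FIRST(S) = {print, then}  (via E print int, H H K, H S S)
FIRST(Q) = {print, then}  (via S then, S K S)
FIRST(H) = {print, then}  (via Q K K int)
FIRST(K) = {epsilon, print, then}  (via H)
FOLLOW(S) includes $ since S is the start symbol.
FOLLOW(Q): in H->Q K K int, Q is followed by K K int with FIRST {int, print, then}. Thus FOLLOW(Q) = {int, print, then}.
FOLLOW(S): in S->H S S (occurrence 1), S is followed by S with FIRST {print, then}; in S->H S S (occurrence 2), the suffix after S is empty (adds nothing new); in Q->S then, S is followed by then with FIRST {then}; in Q->S K S (occurrence 1), S is followed by K S with FIRST {print, then}; in Q->S K S (occurrence 2), the suffix after S is empty, so FOLLOW(S) ⊇ FOLLOW(Q) = {int, print, then}. Thus FOLLOW(S) = {$, int, print, then}.
FOLLOW(K): in S->H H K, the suffix after K is empty, so FOLLOW(K) ⊇ FOLLOW(S) = {$, int, print, then}; in H->Q K K int (occurrence 1), K is followed by K int with FIRST {int, print, then}; in H->Q K K int (occurrence 2), K is followed by int with FIRST {int}; in Q->S K S, K is followed by S with FIRST {print, then}; in Q->print K, the suffix after K is empty, so FOLLOW(K) ⊇ FOLLOW(Q) = {int, print, then}. Thus FOLLOW(K) = {$, int, print, then}.
FOLLOW(H): in S->H H K (occurrence 1), H is followed by H K with FIRST {print, then}; in S->H H K (occurrence 2), H is followed by K with FIRST {epsilon, print, then}; in S->H H K (occurrence 2), the suffix after H is nullable, so FOLLOW(H) ⊇ FOLLOW(S) = {$, int, print, then}; in S->H S S, H is followed by S S with FIRST {print, then}; in K->H, the suffix after H is empty, so FOLLOW(H) ⊇ FOLLOW(K) = {$, int, print, then}. Thus FOLLOW(H) = {$, int, print, then}.
FOLLOW(E): in S->E print int, E is followed by print int with FIRST {print}; in K->then E E (occurrence 1), E is followed by E with FIRST {epsilon}; in K->then E E (occurrence 1), the suffix after E is nullable, so FOLLOW(E) ⊇ FOLLOW(K) = {$, int, print, then}; in K->then E E (occurrence 2), the suffix after E is empty, so FOLLOW(E) ⊇ FOLLOW(K) = {$, int, print, then}. Thus FOLLOW(E) = {$, int, print, then}.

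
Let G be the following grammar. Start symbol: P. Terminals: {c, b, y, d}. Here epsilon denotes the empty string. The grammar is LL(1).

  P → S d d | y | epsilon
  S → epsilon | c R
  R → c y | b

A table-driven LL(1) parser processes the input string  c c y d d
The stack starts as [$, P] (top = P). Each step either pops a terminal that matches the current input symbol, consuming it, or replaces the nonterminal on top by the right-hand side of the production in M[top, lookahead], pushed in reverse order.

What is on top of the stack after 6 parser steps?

d

step 1: stack=$ P  input=c c y d d $  — expand P → S d d
step 2: stack=$ d d S  input=c c y d d $  — expand S → c R
step 3: stack=$ d d R c  input=c c y d d $  — match c
step 4: stack=$ d d R  input=c y d d $  — expand R → c y
step 5: stack=$ d d y c  input=c y d d $  — match c
step 6: stack=$ d d y  input=y d d $  — match y
Stack after step 6: $ d d (top = d).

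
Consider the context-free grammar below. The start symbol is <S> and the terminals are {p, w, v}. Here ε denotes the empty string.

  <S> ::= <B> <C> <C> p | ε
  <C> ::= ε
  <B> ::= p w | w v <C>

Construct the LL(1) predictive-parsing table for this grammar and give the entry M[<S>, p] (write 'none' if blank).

<S> ::= <B> <C> <C> p

FIRST(<C>) = {ε}
FIRST(<B>) = {p, w}
FIRST(<S>) = {ε, p, w}  (via <B> <C> <C> p)
FOLLOW(<S>) includes $ since <S> is the start symbol.
FOLLOW(<S>): <S> appears on no right-hand side. Thus FOLLOW(<S>) = {$}.
For <S> ::= <B> <C> <C> p: FIRST(<B> <C> <C> p) = {p, w}, so it goes in M[<S>, t] for t ∈ {p, w}.
For <S> ::= ε: FIRST(ε) = {ε}, so it goes in M[<S>, t] for t ∈ {}; since ε ∈ FIRST, also for every t ∈ FOLLOW(<S>) = {$}.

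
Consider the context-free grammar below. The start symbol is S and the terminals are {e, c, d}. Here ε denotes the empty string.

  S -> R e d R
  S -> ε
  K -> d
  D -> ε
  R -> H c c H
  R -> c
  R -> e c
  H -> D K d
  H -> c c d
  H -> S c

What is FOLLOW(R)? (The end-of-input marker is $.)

FIRST(K): from K->d we get {d}. So FIRST(K) = {d}.
FIRST(D): from D->ε we get {ε}. So FIRST(D) = {ε}.
FIRST(S): from S->R e d R we get {c, d, e}; from S->ε we get {ε}. So FIRST(S) = {ε, c, d, e}.
FIRST(H): from H->D K d we get {d}; from H->c c d we get {c}; from H->S c we get {c, d, e}. So FIRST(H) = {c, d, e}.
FIRST(R): from R->H c c H we get {c, d, e}; from R->c we get {c}; from R->e c we get {e}. So FIRST(R) = {c, d, e}.
FOLLOW(S) includes $ since S is the start symbol.
FOLLOW(S): in H->S c, S is followed by c with FIRST {c}. Thus FOLLOW(S) = {$, c}.
FOLLOW(K): in H->D K d, K is followed by d with FIRST {d}. Thus FOLLOW(K) = {d}.
FOLLOW(D): in H->D K d, D is followed by K d with FIRST {d}. Thus FOLLOW(D) = {d}.
FOLLOW(R): in S->R e d R (occurrence 1), R is followed by e d R with FIRST {e}; in S->R e d R (occurrence 2), the suffix after R is empty, so FOLLOW(R) ⊇ FOLLOW(S) = {$, c}. Thus FOLLOW(R) = {$, c, e}.
FOLLOW(H): in R->H c c H (occurrence 1), H is followed by c c H with FIRST {c}; in R->H c c H (occurrence 2), the suffix after H is empty, so FOLLOW(H) ⊇ FOLLOW(R) = {$, c, e}. Thus FOLLOW(H) = {$, c, e}.

{$, c, e}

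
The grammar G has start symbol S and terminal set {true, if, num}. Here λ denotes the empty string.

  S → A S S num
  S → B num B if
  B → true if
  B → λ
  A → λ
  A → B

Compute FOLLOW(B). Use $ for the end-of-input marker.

FIRST(B) = {λ, true}
FIRST(A) = {λ, true}  (via B)
FIRST(S) = {num, true}  (via A S S num, B num B if)
FOLLOW(S) includes $ since S is the start symbol.
FOLLOW(S): in S→A S S num (occurrence 1), S is followed by S num with FIRST {num, true}; in S→A S S num (occurrence 2), S is followed by num with FIRST {num}. Thus FOLLOW(S) = {$, num, true}.
FOLLOW(A): in S→A S S num, A is followed by S S num with FIRST {num, true}. Thus FOLLOW(A) = {num, true}.
FOLLOW(B): in S→B num B if (occurrence 1), B is followed by num B if with FIRST {num}; in S→B num B if (occurrence 2), B is followed by if with FIRST {if}; in A→B, the suffix after B is empty, so FOLLOW(B) ⊇ FOLLOW(A) = {num, true}. Thus FOLLOW(B) = {if, num, true}.

{if, num, true}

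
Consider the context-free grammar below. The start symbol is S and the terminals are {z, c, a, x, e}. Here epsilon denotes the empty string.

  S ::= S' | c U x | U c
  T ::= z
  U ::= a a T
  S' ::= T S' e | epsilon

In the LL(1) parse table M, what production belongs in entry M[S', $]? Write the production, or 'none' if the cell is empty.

S' ::= epsilon

FIRST(T) = {z}
FIRST(U) = {a}
FIRST(S') = {epsilon, z}  (via T S' e)
FIRST(S) = {epsilon, a, c, z}  (via S', U c)
FOLLOW(S) includes $ since S is the start symbol.
FOLLOW(S): S appears on no right-hand side. Thus FOLLOW(S) = {$}.
FOLLOW(S'): in S::=S', the suffix after S' is empty, so FOLLOW(S') ⊇ FOLLOW(S) = {$}; in S'::=T S' e, S' is followed by e with FIRST {e}. Thus FOLLOW(S') = {$, e}.
For S' ::= T S' e: FIRST(T S' e) = {z}, so it goes in M[S', t] for t ∈ {z}.
For S' ::= epsilon: FIRST(epsilon) = {epsilon}, so it goes in M[S', t] for t ∈ {}; since epsilon ∈ FIRST, also for every t ∈ FOLLOW(S') = {$, e}.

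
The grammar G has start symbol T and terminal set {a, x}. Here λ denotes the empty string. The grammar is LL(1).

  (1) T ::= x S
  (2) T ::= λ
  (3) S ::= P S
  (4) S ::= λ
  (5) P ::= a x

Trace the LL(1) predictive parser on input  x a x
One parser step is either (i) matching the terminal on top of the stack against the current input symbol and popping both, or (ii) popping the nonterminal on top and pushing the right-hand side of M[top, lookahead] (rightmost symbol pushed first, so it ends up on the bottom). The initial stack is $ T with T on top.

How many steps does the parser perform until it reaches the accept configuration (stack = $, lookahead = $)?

7

step 1: stack=$ T  input=x a x $  — expand T ::= x S
step 2: stack=$ S x  input=x a x $  — match x
step 3: stack=$ S  input=a x $  — expand S ::= P S
step 4: stack=$ S P  input=a x $  — expand P ::= a x
step 5: stack=$ S x a  input=a x $  — match a
step 6: stack=$ S x  input=x $  — match x
step 7: stack=$ S  input=$  — expand S ::= λ
Accept reached after 7 steps.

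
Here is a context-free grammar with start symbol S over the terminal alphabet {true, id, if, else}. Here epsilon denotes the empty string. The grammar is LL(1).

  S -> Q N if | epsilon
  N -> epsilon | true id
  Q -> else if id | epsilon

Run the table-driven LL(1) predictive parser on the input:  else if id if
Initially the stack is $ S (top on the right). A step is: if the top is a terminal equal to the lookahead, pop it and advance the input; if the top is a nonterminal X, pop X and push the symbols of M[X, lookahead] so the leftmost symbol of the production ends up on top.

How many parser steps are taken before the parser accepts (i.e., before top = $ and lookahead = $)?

     Stack              Input            Action
  1  $ S                else if id if $  expand S -> Q N if
  2  $ if N Q           else if id if $  expand Q -> else if id
  3  $ if N id if else  else if id if $  match else
  4  $ if N id if       if id if $       match if
  5  $ if N id          id if $          match id
  6  $ if N             if $             expand N -> epsilon
  7  $ if               if $             match if
Accept reached after 7 steps.

7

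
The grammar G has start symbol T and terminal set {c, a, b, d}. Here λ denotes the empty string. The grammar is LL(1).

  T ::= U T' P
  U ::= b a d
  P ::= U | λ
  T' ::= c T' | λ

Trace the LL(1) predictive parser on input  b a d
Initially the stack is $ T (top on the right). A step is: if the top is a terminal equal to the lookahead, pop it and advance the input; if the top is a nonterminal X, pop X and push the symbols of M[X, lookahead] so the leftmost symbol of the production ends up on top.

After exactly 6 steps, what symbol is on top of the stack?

P

     Stack         Input    Action
  1  $ T           b a d $  expand T ::= U T' P
  2  $ P T' U      b a d $  expand U ::= b a d
  3  $ P T' d a b  b a d $  match b
  4  $ P T' d a    a d $    match a
  5  $ P T' d      d $      match d
  6  $ P T'        $        expand T' ::= λ
Stack after step 6: $ P (top = P).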